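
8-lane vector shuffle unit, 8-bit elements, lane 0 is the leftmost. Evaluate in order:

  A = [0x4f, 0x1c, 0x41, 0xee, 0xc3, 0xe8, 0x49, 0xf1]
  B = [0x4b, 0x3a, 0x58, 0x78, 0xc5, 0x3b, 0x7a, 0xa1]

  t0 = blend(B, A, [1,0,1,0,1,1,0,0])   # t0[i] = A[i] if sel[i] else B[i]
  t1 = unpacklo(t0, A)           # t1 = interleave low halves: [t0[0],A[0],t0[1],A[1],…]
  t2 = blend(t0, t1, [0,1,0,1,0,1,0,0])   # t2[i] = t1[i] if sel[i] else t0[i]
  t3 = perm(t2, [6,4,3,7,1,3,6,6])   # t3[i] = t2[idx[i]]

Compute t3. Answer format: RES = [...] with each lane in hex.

  t0: 4f 3a 41 78 c3 e8 7a a1
  t1: 4f 4f 3a 1c 41 41 78 ee
  t2: 4f 4f 41 1c c3 41 7a a1
  t3: 7a c3 1c a1 4f 1c 7a 7a

RES = [0x7a, 0xc3, 0x1c, 0xa1, 0x4f, 0x1c, 0x7a, 0x7a]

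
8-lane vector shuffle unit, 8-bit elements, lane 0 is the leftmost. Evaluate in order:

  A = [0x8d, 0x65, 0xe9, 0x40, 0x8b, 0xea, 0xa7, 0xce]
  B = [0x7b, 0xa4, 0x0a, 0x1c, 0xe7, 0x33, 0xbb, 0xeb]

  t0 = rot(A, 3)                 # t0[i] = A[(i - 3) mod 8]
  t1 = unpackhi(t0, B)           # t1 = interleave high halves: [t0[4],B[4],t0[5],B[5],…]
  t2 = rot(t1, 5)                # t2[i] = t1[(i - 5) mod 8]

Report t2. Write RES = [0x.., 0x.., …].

t0 = [0xea, 0xa7, 0xce, 0x8d, 0x65, 0xe9, 0x40, 0x8b]
t1 = [0x65, 0xe7, 0xe9, 0x33, 0x40, 0xbb, 0x8b, 0xeb]
t2 = [0x33, 0x40, 0xbb, 0x8b, 0xeb, 0x65, 0xe7, 0xe9]

RES = [0x33, 0x40, 0xbb, 0x8b, 0xeb, 0x65, 0xe7, 0xe9]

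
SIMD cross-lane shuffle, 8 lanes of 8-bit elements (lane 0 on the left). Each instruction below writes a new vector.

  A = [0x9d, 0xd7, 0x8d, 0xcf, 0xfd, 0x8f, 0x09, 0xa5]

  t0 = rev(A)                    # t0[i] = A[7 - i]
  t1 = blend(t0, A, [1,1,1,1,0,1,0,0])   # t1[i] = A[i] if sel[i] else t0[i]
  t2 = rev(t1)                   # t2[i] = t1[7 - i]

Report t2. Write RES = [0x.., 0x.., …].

RES = [ 0x9d  0xd7  0x8f  0xcf  0xcf  0x8d  0xd7  0x9d ]

→ t0 |a5|09|8f|fd|cf|8d|d7|9d|
→ t1 |9d|d7|8d|cf|cf|8f|d7|9d|
→ t2 |9d|d7|8f|cf|cf|8d|d7|9d|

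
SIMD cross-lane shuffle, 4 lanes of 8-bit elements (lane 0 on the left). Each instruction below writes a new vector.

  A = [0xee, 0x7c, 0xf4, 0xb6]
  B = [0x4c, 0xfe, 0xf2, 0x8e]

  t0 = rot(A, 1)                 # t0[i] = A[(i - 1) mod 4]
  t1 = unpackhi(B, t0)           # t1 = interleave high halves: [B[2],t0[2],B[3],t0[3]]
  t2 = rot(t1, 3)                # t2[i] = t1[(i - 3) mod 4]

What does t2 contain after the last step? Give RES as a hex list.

t0 = [0xb6, 0xee, 0x7c, 0xf4]
t1 = [0xf2, 0x7c, 0x8e, 0xf4]
t2 = [0x7c, 0x8e, 0xf4, 0xf2]

RES = [0x7c, 0x8e, 0xf4, 0xf2]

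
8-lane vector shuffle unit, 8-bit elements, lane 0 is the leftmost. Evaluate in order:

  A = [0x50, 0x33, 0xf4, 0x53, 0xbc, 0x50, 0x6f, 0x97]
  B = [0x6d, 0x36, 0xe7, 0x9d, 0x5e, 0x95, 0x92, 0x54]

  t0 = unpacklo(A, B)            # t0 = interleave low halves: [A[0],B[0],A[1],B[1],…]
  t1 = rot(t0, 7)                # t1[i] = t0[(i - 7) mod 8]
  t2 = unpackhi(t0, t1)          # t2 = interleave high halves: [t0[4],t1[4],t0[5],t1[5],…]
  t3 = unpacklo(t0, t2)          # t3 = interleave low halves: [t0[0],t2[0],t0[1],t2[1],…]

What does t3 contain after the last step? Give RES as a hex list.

RES = [ 0x50  0xf4  0x6d  0xe7  0x33  0xe7  0x36  0x53 ]

  t0: 50 6d 33 36 f4 e7 53 9d
  t1: 6d 33 36 f4 e7 53 9d 50
  t2: f4 e7 e7 53 53 9d 9d 50
  t3: 50 f4 6d e7 33 e7 36 53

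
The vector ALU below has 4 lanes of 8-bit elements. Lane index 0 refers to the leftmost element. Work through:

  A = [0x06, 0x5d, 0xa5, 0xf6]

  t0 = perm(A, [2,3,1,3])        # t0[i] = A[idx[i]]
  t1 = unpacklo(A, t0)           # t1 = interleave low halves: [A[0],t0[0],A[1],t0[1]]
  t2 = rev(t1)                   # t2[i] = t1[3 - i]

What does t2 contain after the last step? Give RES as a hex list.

RES = [0xf6, 0x5d, 0xa5, 0x06]

  t0: a5 f6 5d f6
  t1: 06 a5 5d f6
  t2: f6 5d a5 06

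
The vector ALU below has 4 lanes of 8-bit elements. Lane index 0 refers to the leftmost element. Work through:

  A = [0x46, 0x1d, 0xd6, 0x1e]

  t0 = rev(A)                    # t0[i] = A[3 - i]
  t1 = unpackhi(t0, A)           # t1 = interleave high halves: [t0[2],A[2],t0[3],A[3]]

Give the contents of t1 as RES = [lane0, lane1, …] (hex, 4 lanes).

RES = [ 0x1d  0xd6  0x46  0x1e ]

→ t0 |1e|d6|1d|46|
→ t1 |1d|d6|46|1e|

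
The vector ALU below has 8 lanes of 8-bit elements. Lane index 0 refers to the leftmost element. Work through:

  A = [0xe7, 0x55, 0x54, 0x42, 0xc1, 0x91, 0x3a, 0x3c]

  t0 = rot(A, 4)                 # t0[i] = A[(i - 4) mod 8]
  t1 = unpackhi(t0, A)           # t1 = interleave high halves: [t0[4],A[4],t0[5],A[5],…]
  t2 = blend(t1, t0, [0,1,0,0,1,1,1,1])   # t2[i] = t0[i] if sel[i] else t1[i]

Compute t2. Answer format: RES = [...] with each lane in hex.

  t0: c1 91 3a 3c e7 55 54 42
  t1: e7 c1 55 91 54 3a 42 3c
  t2: e7 91 55 91 e7 55 54 42

RES = [ 0xe7  0x91  0x55  0x91  0xe7  0x55  0x54  0x42 ]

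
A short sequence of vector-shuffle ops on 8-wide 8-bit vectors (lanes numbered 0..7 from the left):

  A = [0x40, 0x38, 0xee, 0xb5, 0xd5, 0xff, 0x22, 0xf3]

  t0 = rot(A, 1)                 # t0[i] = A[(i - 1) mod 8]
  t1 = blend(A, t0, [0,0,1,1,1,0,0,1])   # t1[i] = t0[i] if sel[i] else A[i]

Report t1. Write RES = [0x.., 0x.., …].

t0 = [0xf3, 0x40, 0x38, 0xee, 0xb5, 0xd5, 0xff, 0x22]
t1 = [0x40, 0x38, 0x38, 0xee, 0xb5, 0xff, 0x22, 0x22]

RES = [0x40, 0x38, 0x38, 0xee, 0xb5, 0xff, 0x22, 0x22]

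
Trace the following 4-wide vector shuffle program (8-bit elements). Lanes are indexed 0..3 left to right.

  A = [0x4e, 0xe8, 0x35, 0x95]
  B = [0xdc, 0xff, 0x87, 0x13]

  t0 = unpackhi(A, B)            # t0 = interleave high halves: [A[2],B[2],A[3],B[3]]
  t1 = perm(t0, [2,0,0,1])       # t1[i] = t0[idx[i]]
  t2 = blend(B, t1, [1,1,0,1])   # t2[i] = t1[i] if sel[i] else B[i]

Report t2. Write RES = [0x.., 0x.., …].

  t0: 35 87 95 13
  t1: 95 35 35 87
  t2: 95 35 87 87

RES = [ 0x95  0x35  0x87  0x87 ]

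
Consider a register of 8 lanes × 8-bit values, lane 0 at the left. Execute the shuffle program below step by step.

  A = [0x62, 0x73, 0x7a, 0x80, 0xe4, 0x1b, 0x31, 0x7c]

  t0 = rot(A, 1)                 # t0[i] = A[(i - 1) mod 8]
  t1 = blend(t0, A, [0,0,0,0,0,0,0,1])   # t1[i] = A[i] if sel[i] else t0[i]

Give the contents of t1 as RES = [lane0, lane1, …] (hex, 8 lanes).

  t0: 7c 62 73 7a 80 e4 1b 31
  t1: 7c 62 73 7a 80 e4 1b 7c

RES = [0x7c, 0x62, 0x73, 0x7a, 0x80, 0xe4, 0x1b, 0x7c]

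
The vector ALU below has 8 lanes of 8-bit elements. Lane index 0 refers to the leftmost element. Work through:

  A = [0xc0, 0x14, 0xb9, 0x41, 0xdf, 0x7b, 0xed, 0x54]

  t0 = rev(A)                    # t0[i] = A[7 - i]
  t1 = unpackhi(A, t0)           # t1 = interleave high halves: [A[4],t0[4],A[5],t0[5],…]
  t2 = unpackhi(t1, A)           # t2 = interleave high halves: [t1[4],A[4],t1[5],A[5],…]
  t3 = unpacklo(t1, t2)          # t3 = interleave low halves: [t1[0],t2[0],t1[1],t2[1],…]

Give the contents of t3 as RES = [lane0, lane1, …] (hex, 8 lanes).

  t0: 54 ed 7b df 41 b9 14 c0
  t1: df 41 7b b9 ed 14 54 c0
  t2: ed df 14 7b 54 ed c0 54
  t3: df ed 41 df 7b 14 b9 7b

RES = [0xdf, 0xed, 0x41, 0xdf, 0x7b, 0x14, 0xb9, 0x7b]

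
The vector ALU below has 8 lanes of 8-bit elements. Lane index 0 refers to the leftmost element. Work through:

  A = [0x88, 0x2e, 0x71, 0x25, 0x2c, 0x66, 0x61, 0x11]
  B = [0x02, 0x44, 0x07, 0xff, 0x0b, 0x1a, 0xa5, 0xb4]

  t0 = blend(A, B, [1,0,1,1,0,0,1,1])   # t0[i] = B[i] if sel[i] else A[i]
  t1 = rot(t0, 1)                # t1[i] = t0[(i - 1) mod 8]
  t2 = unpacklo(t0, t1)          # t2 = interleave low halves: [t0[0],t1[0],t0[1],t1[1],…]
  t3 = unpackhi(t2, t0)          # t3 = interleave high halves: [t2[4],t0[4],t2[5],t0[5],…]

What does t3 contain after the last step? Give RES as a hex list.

RES = [ 0x07  0x2c  0x2e  0x66  0xff  0xa5  0x07  0xb4 ]

→ t0 |02|2e|07|ff|2c|66|a5|b4|
→ t1 |b4|02|2e|07|ff|2c|66|a5|
→ t2 |02|b4|2e|02|07|2e|ff|07|
→ t3 |07|2c|2e|66|ff|a5|07|b4|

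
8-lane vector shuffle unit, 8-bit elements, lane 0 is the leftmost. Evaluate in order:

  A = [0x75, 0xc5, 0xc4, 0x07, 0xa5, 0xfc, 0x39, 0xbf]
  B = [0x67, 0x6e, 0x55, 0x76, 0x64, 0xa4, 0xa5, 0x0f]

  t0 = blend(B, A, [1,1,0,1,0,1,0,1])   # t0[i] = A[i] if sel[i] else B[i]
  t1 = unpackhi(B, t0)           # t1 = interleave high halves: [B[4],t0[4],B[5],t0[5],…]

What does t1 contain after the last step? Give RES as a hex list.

RES = [0x64, 0x64, 0xa4, 0xfc, 0xa5, 0xa5, 0x0f, 0xbf]

t0 = [0x75, 0xc5, 0x55, 0x07, 0x64, 0xfc, 0xa5, 0xbf]
t1 = [0x64, 0x64, 0xa4, 0xfc, 0xa5, 0xa5, 0x0f, 0xbf]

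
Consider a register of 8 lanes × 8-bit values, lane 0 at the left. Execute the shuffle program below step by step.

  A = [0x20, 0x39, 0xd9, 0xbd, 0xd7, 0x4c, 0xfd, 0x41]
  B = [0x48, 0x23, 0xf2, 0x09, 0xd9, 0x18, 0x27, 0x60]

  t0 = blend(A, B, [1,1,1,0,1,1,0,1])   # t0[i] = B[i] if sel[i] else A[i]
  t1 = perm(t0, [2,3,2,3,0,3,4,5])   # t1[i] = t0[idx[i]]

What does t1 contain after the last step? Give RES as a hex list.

RES = [ 0xf2  0xbd  0xf2  0xbd  0x48  0xbd  0xd9  0x18 ]

→ t0 |48|23|f2|bd|d9|18|fd|60|
→ t1 |f2|bd|f2|bd|48|bd|d9|18|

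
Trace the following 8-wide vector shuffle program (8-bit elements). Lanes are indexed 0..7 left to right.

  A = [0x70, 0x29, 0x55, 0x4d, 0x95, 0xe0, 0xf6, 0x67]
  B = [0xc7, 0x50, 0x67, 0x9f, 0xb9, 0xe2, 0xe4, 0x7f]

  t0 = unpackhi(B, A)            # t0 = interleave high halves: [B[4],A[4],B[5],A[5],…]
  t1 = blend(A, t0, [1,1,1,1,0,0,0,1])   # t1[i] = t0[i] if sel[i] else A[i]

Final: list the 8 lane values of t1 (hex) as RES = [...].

t0 = [0xb9, 0x95, 0xe2, 0xe0, 0xe4, 0xf6, 0x7f, 0x67]
t1 = [0xb9, 0x95, 0xe2, 0xe0, 0x95, 0xe0, 0xf6, 0x67]

RES = [ 0xb9  0x95  0xe2  0xe0  0x95  0xe0  0xf6  0x67 ]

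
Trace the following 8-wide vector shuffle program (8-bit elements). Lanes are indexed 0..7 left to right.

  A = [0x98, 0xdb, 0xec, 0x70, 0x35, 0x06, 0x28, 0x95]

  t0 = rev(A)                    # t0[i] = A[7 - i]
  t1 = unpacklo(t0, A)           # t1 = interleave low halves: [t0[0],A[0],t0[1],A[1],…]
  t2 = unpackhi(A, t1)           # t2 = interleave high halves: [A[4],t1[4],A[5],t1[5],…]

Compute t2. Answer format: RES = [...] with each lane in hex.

t0 = [0x95, 0x28, 0x06, 0x35, 0x70, 0xec, 0xdb, 0x98]
t1 = [0x95, 0x98, 0x28, 0xdb, 0x06, 0xec, 0x35, 0x70]
t2 = [0x35, 0x06, 0x06, 0xec, 0x28, 0x35, 0x95, 0x70]

RES = [ 0x35  0x06  0x06  0xec  0x28  0x35  0x95  0x70 ]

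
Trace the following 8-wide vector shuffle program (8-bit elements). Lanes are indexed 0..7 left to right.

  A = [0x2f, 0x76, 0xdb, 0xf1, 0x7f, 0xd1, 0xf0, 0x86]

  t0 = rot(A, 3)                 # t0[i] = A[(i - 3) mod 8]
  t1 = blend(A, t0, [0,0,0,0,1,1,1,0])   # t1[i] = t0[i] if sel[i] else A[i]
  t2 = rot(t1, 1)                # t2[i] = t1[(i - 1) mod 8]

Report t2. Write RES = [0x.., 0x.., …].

RES = [ 0x86  0x2f  0x76  0xdb  0xf1  0x76  0xdb  0xf1 ]

  t0: d1 f0 86 2f 76 db f1 7f
  t1: 2f 76 db f1 76 db f1 86
  t2: 86 2f 76 db f1 76 db f1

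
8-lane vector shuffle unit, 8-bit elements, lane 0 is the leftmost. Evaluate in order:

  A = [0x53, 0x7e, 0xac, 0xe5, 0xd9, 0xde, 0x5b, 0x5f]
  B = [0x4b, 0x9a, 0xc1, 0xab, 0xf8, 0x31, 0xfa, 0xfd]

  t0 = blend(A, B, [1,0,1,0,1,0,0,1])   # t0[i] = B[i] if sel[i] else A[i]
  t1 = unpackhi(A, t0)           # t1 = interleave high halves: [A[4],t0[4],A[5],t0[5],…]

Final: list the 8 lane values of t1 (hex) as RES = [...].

t0 = [0x4b, 0x7e, 0xc1, 0xe5, 0xf8, 0xde, 0x5b, 0xfd]
t1 = [0xd9, 0xf8, 0xde, 0xde, 0x5b, 0x5b, 0x5f, 0xfd]

RES = [ 0xd9  0xf8  0xde  0xde  0x5b  0x5b  0x5f  0xfd ]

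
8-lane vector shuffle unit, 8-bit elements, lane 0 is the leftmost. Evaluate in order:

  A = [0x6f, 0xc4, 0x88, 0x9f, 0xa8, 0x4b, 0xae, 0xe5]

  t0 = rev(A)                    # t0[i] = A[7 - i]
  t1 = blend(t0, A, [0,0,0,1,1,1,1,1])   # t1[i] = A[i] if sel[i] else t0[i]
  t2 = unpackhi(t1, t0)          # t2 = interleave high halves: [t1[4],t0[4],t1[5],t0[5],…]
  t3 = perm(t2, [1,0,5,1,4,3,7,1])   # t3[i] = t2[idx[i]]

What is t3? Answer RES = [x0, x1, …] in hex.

RES = [ 0x9f  0xa8  0xc4  0x9f  0xae  0x88  0x6f  0x9f ]

  t0: e5 ae 4b a8 9f 88 c4 6f
  t1: e5 ae 4b 9f a8 4b ae e5
  t2: a8 9f 4b 88 ae c4 e5 6f
  t3: 9f a8 c4 9f ae 88 6f 9f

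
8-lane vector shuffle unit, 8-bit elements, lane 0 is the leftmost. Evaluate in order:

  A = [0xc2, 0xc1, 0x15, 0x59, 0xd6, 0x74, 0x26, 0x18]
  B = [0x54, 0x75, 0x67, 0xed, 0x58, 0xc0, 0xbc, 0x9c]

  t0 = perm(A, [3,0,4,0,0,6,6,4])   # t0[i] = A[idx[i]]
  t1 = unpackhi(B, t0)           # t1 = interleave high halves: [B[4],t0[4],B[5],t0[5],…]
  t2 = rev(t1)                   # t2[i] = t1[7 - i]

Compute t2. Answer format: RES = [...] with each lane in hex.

RES = [0xd6, 0x9c, 0x26, 0xbc, 0x26, 0xc0, 0xc2, 0x58]

  t0: 59 c2 d6 c2 c2 26 26 d6
  t1: 58 c2 c0 26 bc 26 9c d6
  t2: d6 9c 26 bc 26 c0 c2 58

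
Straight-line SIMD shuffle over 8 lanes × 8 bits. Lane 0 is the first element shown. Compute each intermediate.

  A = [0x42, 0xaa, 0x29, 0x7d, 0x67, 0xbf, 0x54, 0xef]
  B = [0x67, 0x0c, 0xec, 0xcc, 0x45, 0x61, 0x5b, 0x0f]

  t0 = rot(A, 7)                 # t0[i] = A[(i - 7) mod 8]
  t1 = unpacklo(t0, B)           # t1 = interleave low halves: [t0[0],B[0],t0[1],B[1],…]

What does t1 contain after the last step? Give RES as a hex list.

RES = [ 0xaa  0x67  0x29  0x0c  0x7d  0xec  0x67  0xcc ]

t0 = [0xaa, 0x29, 0x7d, 0x67, 0xbf, 0x54, 0xef, 0x42]
t1 = [0xaa, 0x67, 0x29, 0x0c, 0x7d, 0xec, 0x67, 0xcc]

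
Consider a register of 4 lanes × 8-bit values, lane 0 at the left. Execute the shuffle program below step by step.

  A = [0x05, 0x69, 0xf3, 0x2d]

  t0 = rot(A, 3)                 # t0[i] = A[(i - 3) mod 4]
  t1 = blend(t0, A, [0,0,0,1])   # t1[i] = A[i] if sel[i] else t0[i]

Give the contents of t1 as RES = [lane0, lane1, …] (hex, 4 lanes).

t0 = [0x69, 0xf3, 0x2d, 0x05]
t1 = [0x69, 0xf3, 0x2d, 0x2d]

RES = [ 0x69  0xf3  0x2d  0x2d ]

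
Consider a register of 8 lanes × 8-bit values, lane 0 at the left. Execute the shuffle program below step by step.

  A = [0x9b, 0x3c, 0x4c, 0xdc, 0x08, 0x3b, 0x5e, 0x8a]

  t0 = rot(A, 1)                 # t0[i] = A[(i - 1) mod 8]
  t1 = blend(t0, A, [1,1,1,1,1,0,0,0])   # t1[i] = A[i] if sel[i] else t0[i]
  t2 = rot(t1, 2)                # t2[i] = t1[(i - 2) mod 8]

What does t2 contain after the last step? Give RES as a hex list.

RES = [0x3b, 0x5e, 0x9b, 0x3c, 0x4c, 0xdc, 0x08, 0x08]

  t0: 8a 9b 3c 4c dc 08 3b 5e
  t1: 9b 3c 4c dc 08 08 3b 5e
  t2: 3b 5e 9b 3c 4c dc 08 08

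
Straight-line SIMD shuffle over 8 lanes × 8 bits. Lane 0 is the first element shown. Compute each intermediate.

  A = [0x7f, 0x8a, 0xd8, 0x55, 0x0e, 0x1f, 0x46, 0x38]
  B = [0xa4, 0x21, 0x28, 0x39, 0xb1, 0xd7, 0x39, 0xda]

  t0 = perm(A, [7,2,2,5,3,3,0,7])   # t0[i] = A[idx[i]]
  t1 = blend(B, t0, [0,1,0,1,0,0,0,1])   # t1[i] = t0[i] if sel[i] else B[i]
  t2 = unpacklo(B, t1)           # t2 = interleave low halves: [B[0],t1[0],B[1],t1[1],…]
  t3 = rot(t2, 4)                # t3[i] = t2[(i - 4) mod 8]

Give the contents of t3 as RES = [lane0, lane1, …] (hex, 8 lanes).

t0 = [0x38, 0xd8, 0xd8, 0x1f, 0x55, 0x55, 0x7f, 0x38]
t1 = [0xa4, 0xd8, 0x28, 0x1f, 0xb1, 0xd7, 0x39, 0x38]
t2 = [0xa4, 0xa4, 0x21, 0xd8, 0x28, 0x28, 0x39, 0x1f]
t3 = [0x28, 0x28, 0x39, 0x1f, 0xa4, 0xa4, 0x21, 0xd8]

RES = [0x28, 0x28, 0x39, 0x1f, 0xa4, 0xa4, 0x21, 0xd8]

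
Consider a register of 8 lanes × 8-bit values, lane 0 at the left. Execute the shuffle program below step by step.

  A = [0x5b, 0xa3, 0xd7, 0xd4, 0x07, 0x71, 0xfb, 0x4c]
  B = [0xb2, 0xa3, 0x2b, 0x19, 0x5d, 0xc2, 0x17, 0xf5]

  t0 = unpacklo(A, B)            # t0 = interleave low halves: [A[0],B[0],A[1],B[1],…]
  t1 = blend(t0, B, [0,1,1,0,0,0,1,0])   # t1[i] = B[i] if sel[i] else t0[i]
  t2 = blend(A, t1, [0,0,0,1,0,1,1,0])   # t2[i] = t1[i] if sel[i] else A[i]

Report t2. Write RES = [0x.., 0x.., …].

t0 = [0x5b, 0xb2, 0xa3, 0xa3, 0xd7, 0x2b, 0xd4, 0x19]
t1 = [0x5b, 0xa3, 0x2b, 0xa3, 0xd7, 0x2b, 0x17, 0x19]
t2 = [0x5b, 0xa3, 0xd7, 0xa3, 0x07, 0x2b, 0x17, 0x4c]

RES = [ 0x5b  0xa3  0xd7  0xa3  0x07  0x2b  0x17  0x4c ]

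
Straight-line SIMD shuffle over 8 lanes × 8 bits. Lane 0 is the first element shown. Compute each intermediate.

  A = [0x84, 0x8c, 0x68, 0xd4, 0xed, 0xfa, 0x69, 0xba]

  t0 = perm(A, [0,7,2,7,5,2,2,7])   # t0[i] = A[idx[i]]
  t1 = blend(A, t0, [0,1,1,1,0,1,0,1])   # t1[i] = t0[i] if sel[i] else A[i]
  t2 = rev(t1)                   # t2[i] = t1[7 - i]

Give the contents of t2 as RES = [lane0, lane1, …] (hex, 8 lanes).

→ t0 |84|ba|68|ba|fa|68|68|ba|
→ t1 |84|ba|68|ba|ed|68|69|ba|
→ t2 |ba|69|68|ed|ba|68|ba|84|

RES = [0xba, 0x69, 0x68, 0xed, 0xba, 0x68, 0xba, 0x84]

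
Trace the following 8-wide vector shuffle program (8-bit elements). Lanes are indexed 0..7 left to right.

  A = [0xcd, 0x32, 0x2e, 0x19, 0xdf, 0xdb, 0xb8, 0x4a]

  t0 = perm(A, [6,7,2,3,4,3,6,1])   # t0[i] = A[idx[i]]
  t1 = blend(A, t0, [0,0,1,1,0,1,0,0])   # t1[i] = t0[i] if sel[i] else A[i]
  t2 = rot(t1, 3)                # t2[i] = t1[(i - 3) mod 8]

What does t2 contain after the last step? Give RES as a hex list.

RES = [0x19, 0xb8, 0x4a, 0xcd, 0x32, 0x2e, 0x19, 0xdf]

  t0: b8 4a 2e 19 df 19 b8 32
  t1: cd 32 2e 19 df 19 b8 4a
  t2: 19 b8 4a cd 32 2e 19 df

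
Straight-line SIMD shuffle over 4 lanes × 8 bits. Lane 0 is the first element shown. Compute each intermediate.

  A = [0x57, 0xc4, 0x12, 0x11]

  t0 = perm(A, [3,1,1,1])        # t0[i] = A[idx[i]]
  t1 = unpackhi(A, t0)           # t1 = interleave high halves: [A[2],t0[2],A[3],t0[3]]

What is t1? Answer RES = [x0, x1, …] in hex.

  t0: 11 c4 c4 c4
  t1: 12 c4 11 c4

RES = [ 0x12  0xc4  0x11  0xc4 ]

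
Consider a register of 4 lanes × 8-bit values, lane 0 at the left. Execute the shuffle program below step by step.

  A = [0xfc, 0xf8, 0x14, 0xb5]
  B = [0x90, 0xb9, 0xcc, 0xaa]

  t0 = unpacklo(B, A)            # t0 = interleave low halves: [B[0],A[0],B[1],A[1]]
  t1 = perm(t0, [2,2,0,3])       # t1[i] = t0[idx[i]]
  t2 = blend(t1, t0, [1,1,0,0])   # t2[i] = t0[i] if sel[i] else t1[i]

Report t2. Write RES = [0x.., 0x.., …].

RES = [0x90, 0xfc, 0x90, 0xf8]

t0 = [0x90, 0xfc, 0xb9, 0xf8]
t1 = [0xb9, 0xb9, 0x90, 0xf8]
t2 = [0x90, 0xfc, 0x90, 0xf8]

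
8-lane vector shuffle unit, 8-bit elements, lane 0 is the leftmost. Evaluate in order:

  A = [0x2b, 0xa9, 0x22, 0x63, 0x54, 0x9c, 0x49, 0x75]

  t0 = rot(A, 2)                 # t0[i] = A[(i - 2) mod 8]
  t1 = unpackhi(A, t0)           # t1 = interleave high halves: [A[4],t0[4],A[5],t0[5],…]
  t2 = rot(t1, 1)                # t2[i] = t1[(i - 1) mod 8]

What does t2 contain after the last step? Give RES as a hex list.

t0 = [0x49, 0x75, 0x2b, 0xa9, 0x22, 0x63, 0x54, 0x9c]
t1 = [0x54, 0x22, 0x9c, 0x63, 0x49, 0x54, 0x75, 0x9c]
t2 = [0x9c, 0x54, 0x22, 0x9c, 0x63, 0x49, 0x54, 0x75]

RES = [0x9c, 0x54, 0x22, 0x9c, 0x63, 0x49, 0x54, 0x75]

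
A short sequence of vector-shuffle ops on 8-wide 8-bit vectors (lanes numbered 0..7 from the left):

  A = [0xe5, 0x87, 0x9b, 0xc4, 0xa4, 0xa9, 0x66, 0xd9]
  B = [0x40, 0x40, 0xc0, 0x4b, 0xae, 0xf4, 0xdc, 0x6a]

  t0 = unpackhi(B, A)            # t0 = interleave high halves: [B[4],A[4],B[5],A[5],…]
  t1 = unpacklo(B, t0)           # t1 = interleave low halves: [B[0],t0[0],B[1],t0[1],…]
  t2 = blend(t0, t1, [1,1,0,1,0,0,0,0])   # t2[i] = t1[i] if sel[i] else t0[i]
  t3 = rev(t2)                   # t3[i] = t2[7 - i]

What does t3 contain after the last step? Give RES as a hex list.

→ t0 |ae|a4|f4|a9|dc|66|6a|d9|
→ t1 |40|ae|40|a4|c0|f4|4b|a9|
→ t2 |40|ae|f4|a4|dc|66|6a|d9|
→ t3 |d9|6a|66|dc|a4|f4|ae|40|

RES = [0xd9, 0x6a, 0x66, 0xdc, 0xa4, 0xf4, 0xae, 0x40]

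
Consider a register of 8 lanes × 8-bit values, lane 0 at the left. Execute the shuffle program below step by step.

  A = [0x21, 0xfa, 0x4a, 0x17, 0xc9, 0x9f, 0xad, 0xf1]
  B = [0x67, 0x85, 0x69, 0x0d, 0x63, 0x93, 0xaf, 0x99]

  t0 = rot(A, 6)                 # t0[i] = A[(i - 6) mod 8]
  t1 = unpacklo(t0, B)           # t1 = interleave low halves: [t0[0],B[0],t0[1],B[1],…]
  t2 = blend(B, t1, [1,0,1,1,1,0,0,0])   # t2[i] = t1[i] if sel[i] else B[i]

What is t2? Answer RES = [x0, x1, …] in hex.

  t0: 4a 17 c9 9f ad f1 21 fa
  t1: 4a 67 17 85 c9 69 9f 0d
  t2: 4a 85 17 85 c9 93 af 99

RES = [ 0x4a  0x85  0x17  0x85  0xc9  0x93  0xaf  0x99 ]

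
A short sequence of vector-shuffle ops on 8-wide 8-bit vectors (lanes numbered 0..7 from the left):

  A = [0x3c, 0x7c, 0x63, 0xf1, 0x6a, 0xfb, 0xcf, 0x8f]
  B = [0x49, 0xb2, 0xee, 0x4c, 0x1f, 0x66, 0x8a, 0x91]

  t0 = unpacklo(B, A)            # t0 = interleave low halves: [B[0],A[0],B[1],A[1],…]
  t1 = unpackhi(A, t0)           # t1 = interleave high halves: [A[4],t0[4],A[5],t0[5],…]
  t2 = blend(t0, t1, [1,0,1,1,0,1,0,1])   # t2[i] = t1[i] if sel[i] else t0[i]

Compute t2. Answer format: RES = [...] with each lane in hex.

  t0: 49 3c b2 7c ee 63 4c f1
  t1: 6a ee fb 63 cf 4c 8f f1
  t2: 6a 3c fb 63 ee 4c 4c f1

RES = [ 0x6a  0x3c  0xfb  0x63  0xee  0x4c  0x4c  0xf1 ]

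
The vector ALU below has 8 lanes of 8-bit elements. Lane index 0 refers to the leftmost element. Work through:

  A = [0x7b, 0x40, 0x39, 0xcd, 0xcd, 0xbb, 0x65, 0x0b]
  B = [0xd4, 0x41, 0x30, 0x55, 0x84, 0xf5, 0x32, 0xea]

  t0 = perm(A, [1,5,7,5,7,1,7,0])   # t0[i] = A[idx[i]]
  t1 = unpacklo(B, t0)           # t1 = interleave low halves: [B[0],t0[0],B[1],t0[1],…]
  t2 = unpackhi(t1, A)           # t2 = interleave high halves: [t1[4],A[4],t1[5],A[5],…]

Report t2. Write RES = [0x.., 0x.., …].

→ t0 |40|bb|0b|bb|0b|40|0b|7b|
→ t1 |d4|40|41|bb|30|0b|55|bb|
→ t2 |30|cd|0b|bb|55|65|bb|0b|

RES = [0x30, 0xcd, 0x0b, 0xbb, 0x55, 0x65, 0xbb, 0x0b]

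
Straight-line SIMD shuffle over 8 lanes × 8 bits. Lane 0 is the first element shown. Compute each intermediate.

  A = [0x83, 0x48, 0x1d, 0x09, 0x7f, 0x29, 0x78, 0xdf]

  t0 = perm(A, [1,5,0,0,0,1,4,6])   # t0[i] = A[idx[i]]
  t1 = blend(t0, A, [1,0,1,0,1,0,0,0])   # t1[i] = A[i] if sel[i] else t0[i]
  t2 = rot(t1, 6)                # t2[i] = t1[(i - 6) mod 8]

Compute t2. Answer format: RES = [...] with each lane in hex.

RES = [0x1d, 0x83, 0x7f, 0x48, 0x7f, 0x78, 0x83, 0x29]

  t0: 48 29 83 83 83 48 7f 78
  t1: 83 29 1d 83 7f 48 7f 78
  t2: 1d 83 7f 48 7f 78 83 29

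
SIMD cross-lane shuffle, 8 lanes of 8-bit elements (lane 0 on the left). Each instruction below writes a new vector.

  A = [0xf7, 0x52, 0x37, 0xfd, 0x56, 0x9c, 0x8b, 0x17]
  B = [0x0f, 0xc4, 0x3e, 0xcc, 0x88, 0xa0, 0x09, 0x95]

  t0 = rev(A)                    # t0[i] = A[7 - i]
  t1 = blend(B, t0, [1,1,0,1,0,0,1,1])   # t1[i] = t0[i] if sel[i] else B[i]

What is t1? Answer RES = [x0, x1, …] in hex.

RES = [ 0x17  0x8b  0x3e  0x56  0x88  0xa0  0x52  0xf7 ]

→ t0 |17|8b|9c|56|fd|37|52|f7|
→ t1 |17|8b|3e|56|88|a0|52|f7|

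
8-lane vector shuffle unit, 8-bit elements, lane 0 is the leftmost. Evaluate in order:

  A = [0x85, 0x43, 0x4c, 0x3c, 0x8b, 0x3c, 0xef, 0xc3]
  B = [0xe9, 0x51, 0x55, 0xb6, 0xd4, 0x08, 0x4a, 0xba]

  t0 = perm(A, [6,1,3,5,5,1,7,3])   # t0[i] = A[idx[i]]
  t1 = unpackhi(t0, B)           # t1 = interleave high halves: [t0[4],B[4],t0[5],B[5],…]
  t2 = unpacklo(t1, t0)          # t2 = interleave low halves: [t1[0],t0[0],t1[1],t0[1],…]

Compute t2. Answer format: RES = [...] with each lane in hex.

  t0: ef 43 3c 3c 3c 43 c3 3c
  t1: 3c d4 43 08 c3 4a 3c ba
  t2: 3c ef d4 43 43 3c 08 3c

RES = [ 0x3c  0xef  0xd4  0x43  0x43  0x3c  0x08  0x3c ]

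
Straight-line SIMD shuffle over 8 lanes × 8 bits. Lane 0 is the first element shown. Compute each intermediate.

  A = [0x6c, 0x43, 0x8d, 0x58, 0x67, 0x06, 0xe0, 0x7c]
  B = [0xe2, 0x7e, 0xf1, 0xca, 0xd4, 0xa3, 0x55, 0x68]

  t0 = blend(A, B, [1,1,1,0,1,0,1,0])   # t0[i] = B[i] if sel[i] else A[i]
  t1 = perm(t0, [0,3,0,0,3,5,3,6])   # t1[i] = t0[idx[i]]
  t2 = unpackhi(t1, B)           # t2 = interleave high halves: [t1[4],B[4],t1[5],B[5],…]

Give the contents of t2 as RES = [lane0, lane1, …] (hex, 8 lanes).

t0 = [0xe2, 0x7e, 0xf1, 0x58, 0xd4, 0x06, 0x55, 0x7c]
t1 = [0xe2, 0x58, 0xe2, 0xe2, 0x58, 0x06, 0x58, 0x55]
t2 = [0x58, 0xd4, 0x06, 0xa3, 0x58, 0x55, 0x55, 0x68]

RES = [ 0x58  0xd4  0x06  0xa3  0x58  0x55  0x55  0x68 ]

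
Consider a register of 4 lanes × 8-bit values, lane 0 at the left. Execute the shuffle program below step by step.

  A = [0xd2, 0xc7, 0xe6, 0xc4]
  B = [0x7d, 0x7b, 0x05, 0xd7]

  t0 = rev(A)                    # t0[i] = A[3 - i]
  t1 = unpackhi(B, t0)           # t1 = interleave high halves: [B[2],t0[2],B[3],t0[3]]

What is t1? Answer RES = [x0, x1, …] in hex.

t0 = [0xc4, 0xe6, 0xc7, 0xd2]
t1 = [0x05, 0xc7, 0xd7, 0xd2]

RES = [ 0x05  0xc7  0xd7  0xd2 ]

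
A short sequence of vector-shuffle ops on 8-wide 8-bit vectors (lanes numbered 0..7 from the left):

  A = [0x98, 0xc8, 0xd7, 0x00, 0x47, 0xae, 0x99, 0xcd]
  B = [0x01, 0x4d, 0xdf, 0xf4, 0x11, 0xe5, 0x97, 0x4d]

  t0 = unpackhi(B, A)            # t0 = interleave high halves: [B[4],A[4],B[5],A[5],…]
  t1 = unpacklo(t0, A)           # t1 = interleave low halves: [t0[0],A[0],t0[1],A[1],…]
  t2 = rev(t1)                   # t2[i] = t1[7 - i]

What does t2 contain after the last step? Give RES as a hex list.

RES = [ 0x00  0xae  0xd7  0xe5  0xc8  0x47  0x98  0x11 ]

  t0: 11 47 e5 ae 97 99 4d cd
  t1: 11 98 47 c8 e5 d7 ae 00
  t2: 00 ae d7 e5 c8 47 98 11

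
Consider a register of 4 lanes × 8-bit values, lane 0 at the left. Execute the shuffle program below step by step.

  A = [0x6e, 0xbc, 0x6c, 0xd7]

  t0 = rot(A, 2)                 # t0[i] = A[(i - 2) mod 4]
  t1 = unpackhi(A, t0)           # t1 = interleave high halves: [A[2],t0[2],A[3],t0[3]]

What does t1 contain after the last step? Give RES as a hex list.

t0 = [0x6c, 0xd7, 0x6e, 0xbc]
t1 = [0x6c, 0x6e, 0xd7, 0xbc]

RES = [ 0x6c  0x6e  0xd7  0xbc ]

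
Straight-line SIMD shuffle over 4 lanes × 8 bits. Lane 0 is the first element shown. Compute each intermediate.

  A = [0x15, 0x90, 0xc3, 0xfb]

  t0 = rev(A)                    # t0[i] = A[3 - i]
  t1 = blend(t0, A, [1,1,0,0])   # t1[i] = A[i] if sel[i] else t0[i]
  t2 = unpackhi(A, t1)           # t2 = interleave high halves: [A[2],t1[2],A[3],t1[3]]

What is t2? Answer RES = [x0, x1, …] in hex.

t0 = [0xfb, 0xc3, 0x90, 0x15]
t1 = [0x15, 0x90, 0x90, 0x15]
t2 = [0xc3, 0x90, 0xfb, 0x15]

RES = [ 0xc3  0x90  0xfb  0x15 ]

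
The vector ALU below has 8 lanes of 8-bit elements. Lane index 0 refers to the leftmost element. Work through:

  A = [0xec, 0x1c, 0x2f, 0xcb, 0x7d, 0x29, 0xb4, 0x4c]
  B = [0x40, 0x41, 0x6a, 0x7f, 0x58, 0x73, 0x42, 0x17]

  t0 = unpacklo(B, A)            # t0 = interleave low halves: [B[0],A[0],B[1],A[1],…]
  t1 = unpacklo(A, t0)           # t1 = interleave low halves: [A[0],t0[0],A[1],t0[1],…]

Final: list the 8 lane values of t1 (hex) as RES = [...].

t0 = [0x40, 0xec, 0x41, 0x1c, 0x6a, 0x2f, 0x7f, 0xcb]
t1 = [0xec, 0x40, 0x1c, 0xec, 0x2f, 0x41, 0xcb, 0x1c]

RES = [0xec, 0x40, 0x1c, 0xec, 0x2f, 0x41, 0xcb, 0x1c]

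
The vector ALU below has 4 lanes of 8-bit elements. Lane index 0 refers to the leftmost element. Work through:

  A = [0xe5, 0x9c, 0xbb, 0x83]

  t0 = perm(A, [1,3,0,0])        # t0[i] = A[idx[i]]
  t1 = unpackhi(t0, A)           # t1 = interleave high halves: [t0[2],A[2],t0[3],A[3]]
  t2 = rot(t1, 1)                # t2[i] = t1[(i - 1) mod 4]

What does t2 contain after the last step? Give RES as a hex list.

→ t0 |9c|83|e5|e5|
→ t1 |e5|bb|e5|83|
→ t2 |83|e5|bb|e5|

RES = [ 0x83  0xe5  0xbb  0xe5 ]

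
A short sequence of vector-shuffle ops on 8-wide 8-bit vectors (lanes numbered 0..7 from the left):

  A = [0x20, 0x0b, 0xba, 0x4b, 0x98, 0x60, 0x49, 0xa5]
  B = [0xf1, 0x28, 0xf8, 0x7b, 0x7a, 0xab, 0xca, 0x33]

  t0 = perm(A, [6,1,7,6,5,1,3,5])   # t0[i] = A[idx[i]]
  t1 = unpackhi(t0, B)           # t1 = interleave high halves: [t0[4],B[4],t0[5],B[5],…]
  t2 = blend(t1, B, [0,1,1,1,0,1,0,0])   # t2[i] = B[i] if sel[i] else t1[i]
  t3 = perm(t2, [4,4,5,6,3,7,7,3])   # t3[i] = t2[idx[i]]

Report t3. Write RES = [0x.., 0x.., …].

RES = [ 0x4b  0x4b  0xab  0x60  0x7b  0x33  0x33  0x7b ]

t0 = [0x49, 0x0b, 0xa5, 0x49, 0x60, 0x0b, 0x4b, 0x60]
t1 = [0x60, 0x7a, 0x0b, 0xab, 0x4b, 0xca, 0x60, 0x33]
t2 = [0x60, 0x28, 0xf8, 0x7b, 0x4b, 0xab, 0x60, 0x33]
t3 = [0x4b, 0x4b, 0xab, 0x60, 0x7b, 0x33, 0x33, 0x7b]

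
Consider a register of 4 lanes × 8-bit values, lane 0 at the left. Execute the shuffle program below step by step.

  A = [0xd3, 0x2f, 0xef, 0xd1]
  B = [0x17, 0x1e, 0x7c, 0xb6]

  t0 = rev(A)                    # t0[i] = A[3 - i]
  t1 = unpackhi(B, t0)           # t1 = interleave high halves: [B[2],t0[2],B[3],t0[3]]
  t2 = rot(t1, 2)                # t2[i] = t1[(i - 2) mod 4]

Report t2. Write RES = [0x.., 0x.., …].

  t0: d1 ef 2f d3
  t1: 7c 2f b6 d3
  t2: b6 d3 7c 2f

RES = [ 0xb6  0xd3  0x7c  0x2f ]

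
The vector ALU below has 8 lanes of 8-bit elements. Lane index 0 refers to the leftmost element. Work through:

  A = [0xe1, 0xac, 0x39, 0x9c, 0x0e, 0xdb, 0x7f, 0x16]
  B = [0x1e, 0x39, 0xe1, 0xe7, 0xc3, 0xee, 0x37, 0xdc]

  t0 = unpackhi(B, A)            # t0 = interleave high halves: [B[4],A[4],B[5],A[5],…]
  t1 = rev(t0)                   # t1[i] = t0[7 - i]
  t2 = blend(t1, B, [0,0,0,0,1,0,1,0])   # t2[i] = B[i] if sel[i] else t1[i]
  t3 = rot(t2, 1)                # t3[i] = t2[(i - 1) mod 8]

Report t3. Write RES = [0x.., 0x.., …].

→ t0 |c3|0e|ee|db|37|7f|dc|16|
→ t1 |16|dc|7f|37|db|ee|0e|c3|
→ t2 |16|dc|7f|37|c3|ee|37|c3|
→ t3 |c3|16|dc|7f|37|c3|ee|37|

RES = [0xc3, 0x16, 0xdc, 0x7f, 0x37, 0xc3, 0xee, 0x37]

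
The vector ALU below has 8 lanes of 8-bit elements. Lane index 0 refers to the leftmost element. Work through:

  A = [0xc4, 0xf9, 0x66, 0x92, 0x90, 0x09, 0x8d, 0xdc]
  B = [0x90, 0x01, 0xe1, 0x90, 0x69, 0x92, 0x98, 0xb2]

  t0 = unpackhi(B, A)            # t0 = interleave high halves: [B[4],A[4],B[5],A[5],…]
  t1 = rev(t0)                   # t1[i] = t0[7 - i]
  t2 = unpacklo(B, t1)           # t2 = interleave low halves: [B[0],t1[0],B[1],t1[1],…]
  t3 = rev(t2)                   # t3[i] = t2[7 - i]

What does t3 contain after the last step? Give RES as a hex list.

RES = [ 0x98  0x90  0x8d  0xe1  0xb2  0x01  0xdc  0x90 ]

t0 = [0x69, 0x90, 0x92, 0x09, 0x98, 0x8d, 0xb2, 0xdc]
t1 = [0xdc, 0xb2, 0x8d, 0x98, 0x09, 0x92, 0x90, 0x69]
t2 = [0x90, 0xdc, 0x01, 0xb2, 0xe1, 0x8d, 0x90, 0x98]
t3 = [0x98, 0x90, 0x8d, 0xe1, 0xb2, 0x01, 0xdc, 0x90]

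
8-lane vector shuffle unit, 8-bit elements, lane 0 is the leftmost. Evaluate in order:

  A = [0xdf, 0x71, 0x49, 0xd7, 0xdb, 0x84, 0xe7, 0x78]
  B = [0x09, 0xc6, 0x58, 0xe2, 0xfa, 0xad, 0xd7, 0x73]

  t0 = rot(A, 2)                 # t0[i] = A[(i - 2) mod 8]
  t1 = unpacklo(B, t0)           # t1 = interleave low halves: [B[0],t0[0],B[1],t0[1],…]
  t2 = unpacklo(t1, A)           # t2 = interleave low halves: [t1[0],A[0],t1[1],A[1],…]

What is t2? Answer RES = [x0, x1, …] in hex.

  t0: e7 78 df 71 49 d7 db 84
  t1: 09 e7 c6 78 58 df e2 71
  t2: 09 df e7 71 c6 49 78 d7

RES = [0x09, 0xdf, 0xe7, 0x71, 0xc6, 0x49, 0x78, 0xd7]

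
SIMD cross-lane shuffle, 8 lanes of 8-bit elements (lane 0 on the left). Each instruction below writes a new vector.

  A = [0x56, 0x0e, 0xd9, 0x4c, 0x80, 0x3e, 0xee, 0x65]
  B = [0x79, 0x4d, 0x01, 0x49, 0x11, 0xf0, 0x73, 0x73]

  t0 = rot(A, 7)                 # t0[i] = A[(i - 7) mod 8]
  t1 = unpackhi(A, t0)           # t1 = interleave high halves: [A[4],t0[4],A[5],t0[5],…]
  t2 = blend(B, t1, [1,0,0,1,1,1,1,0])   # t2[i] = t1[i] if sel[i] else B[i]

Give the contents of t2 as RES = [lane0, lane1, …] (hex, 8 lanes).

RES = [ 0x80  0x4d  0x01  0xee  0xee  0x65  0x65  0x73 ]

t0 = [0x0e, 0xd9, 0x4c, 0x80, 0x3e, 0xee, 0x65, 0x56]
t1 = [0x80, 0x3e, 0x3e, 0xee, 0xee, 0x65, 0x65, 0x56]
t2 = [0x80, 0x4d, 0x01, 0xee, 0xee, 0x65, 0x65, 0x73]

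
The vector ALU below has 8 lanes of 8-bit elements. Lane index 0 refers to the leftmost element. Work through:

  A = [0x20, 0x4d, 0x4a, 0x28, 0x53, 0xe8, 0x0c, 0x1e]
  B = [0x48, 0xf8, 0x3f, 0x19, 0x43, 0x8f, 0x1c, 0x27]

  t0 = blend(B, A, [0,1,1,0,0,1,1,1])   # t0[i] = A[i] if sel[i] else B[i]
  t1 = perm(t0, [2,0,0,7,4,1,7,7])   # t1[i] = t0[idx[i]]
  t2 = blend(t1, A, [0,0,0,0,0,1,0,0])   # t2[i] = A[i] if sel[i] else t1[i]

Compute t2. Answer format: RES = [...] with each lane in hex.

t0 = [0x48, 0x4d, 0x4a, 0x19, 0x43, 0xe8, 0x0c, 0x1e]
t1 = [0x4a, 0x48, 0x48, 0x1e, 0x43, 0x4d, 0x1e, 0x1e]
t2 = [0x4a, 0x48, 0x48, 0x1e, 0x43, 0xe8, 0x1e, 0x1e]

RES = [ 0x4a  0x48  0x48  0x1e  0x43  0xe8  0x1e  0x1e ]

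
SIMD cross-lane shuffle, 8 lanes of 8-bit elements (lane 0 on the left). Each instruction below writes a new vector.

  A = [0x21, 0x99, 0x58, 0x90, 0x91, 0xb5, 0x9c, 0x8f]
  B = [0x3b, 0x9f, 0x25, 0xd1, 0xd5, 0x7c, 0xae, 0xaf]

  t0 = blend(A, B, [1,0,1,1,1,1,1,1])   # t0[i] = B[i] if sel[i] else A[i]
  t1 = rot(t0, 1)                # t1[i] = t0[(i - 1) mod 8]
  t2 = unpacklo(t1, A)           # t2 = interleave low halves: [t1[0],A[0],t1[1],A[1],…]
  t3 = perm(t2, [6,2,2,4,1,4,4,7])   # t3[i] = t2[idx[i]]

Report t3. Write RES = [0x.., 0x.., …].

RES = [ 0x25  0x3b  0x3b  0x99  0x21  0x99  0x99  0x90 ]

  t0: 3b 99 25 d1 d5 7c ae af
  t1: af 3b 99 25 d1 d5 7c ae
  t2: af 21 3b 99 99 58 25 90
  t3: 25 3b 3b 99 21 99 99 90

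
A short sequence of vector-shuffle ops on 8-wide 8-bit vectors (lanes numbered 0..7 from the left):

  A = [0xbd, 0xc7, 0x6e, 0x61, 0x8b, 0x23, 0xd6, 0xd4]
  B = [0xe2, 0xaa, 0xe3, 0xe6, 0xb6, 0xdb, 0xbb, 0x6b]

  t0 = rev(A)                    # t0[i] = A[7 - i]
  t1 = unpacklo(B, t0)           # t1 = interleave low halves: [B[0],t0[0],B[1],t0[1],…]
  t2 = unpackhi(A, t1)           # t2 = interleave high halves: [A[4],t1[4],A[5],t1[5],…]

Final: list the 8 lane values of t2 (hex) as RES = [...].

t0 = [0xd4, 0xd6, 0x23, 0x8b, 0x61, 0x6e, 0xc7, 0xbd]
t1 = [0xe2, 0xd4, 0xaa, 0xd6, 0xe3, 0x23, 0xe6, 0x8b]
t2 = [0x8b, 0xe3, 0x23, 0x23, 0xd6, 0xe6, 0xd4, 0x8b]

RES = [0x8b, 0xe3, 0x23, 0x23, 0xd6, 0xe6, 0xd4, 0x8b]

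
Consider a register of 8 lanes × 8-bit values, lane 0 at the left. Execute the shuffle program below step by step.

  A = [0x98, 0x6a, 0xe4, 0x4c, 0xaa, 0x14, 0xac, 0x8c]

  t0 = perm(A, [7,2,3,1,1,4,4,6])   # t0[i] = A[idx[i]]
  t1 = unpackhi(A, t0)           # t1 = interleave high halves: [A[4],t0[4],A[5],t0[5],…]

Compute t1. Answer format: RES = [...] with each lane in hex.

RES = [ 0xaa  0x6a  0x14  0xaa  0xac  0xaa  0x8c  0xac ]

→ t0 |8c|e4|4c|6a|6a|aa|aa|ac|
→ t1 |aa|6a|14|aa|ac|aa|8c|ac|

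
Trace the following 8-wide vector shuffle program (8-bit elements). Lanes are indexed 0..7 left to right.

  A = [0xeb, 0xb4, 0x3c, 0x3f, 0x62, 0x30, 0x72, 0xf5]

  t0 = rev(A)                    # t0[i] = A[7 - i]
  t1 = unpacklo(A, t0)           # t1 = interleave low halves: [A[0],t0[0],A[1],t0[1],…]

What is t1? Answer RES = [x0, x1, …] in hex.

  t0: f5 72 30 62 3f 3c b4 eb
  t1: eb f5 b4 72 3c 30 3f 62

RES = [ 0xeb  0xf5  0xb4  0x72  0x3c  0x30  0x3f  0x62 ]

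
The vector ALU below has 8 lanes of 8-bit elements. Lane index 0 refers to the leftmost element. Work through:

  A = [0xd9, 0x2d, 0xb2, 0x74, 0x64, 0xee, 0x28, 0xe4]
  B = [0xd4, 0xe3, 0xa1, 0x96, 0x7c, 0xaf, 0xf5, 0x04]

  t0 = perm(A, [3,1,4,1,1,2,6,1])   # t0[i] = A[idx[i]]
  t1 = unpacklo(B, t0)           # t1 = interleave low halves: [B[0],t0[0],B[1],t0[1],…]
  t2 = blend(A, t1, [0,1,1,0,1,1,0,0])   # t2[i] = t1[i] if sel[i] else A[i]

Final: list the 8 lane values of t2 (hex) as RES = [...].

RES = [0xd9, 0x74, 0xe3, 0x74, 0xa1, 0x64, 0x28, 0xe4]

→ t0 |74|2d|64|2d|2d|b2|28|2d|
→ t1 |d4|74|e3|2d|a1|64|96|2d|
→ t2 |d9|74|e3|74|a1|64|28|e4|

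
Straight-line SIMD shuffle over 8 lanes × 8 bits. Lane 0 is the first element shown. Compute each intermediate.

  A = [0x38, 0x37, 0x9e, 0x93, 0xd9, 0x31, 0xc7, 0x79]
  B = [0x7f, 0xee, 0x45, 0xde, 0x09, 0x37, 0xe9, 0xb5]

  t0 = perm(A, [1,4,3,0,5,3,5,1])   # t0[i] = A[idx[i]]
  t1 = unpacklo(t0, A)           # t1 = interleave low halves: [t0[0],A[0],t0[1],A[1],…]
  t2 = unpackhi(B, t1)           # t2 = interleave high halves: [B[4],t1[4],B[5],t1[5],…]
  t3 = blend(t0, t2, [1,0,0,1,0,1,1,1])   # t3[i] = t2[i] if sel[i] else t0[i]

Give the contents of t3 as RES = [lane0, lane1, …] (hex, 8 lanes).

→ t0 |37|d9|93|38|31|93|31|37|
→ t1 |37|38|d9|37|93|9e|38|93|
→ t2 |09|93|37|9e|e9|38|b5|93|
→ t3 |09|d9|93|9e|31|38|b5|93|

RES = [0x09, 0xd9, 0x93, 0x9e, 0x31, 0x38, 0xb5, 0x93]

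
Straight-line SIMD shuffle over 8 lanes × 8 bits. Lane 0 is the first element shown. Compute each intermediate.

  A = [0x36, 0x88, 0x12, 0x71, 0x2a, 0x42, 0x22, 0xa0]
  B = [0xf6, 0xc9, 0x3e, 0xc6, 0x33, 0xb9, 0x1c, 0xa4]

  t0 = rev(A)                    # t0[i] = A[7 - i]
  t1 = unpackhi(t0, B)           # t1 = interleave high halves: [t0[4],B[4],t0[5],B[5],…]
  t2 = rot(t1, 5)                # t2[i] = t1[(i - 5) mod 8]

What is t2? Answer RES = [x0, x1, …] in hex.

  t0: a0 22 42 2a 71 12 88 36
  t1: 71 33 12 b9 88 1c 36 a4
  t2: b9 88 1c 36 a4 71 33 12

RES = [0xb9, 0x88, 0x1c, 0x36, 0xa4, 0x71, 0x33, 0x12]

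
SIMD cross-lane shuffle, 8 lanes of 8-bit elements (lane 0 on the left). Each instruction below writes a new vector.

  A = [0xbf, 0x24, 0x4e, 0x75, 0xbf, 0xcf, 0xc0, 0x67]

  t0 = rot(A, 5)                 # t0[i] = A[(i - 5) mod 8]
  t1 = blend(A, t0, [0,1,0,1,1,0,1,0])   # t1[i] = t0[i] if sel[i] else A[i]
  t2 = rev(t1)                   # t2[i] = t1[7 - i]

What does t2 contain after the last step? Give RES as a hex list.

RES = [0x67, 0x24, 0xcf, 0x67, 0xc0, 0x4e, 0xbf, 0xbf]

  t0: 75 bf cf c0 67 bf 24 4e
  t1: bf bf 4e c0 67 cf 24 67
  t2: 67 24 cf 67 c0 4e bf bf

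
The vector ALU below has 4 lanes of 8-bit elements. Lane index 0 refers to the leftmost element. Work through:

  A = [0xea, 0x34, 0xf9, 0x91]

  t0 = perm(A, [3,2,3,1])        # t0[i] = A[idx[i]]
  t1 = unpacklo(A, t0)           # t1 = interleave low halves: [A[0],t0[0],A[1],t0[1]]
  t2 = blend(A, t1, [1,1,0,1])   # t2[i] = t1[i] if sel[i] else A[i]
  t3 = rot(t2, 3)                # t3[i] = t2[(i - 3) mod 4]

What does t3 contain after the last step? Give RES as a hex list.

RES = [0x91, 0xf9, 0xf9, 0xea]

  t0: 91 f9 91 34
  t1: ea 91 34 f9
  t2: ea 91 f9 f9
  t3: 91 f9 f9 ea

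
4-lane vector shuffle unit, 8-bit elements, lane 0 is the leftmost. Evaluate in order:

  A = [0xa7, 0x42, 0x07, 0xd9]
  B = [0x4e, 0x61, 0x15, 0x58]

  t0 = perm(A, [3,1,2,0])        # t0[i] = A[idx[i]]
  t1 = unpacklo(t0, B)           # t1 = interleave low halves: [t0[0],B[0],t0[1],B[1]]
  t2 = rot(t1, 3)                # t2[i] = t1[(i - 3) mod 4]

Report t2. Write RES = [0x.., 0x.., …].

→ t0 |d9|42|07|a7|
→ t1 |d9|4e|42|61|
→ t2 |4e|42|61|d9|

RES = [ 0x4e  0x42  0x61  0xd9 ]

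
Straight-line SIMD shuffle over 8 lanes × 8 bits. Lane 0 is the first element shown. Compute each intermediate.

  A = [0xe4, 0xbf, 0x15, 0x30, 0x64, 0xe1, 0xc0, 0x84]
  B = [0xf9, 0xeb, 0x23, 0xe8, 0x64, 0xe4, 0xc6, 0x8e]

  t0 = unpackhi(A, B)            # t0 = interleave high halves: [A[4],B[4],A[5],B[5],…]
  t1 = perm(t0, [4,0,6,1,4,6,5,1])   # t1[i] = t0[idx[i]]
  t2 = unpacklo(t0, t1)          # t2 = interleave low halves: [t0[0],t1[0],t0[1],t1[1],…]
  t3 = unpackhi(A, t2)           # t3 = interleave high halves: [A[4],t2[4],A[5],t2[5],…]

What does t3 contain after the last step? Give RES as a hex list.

RES = [0x64, 0xe1, 0xe1, 0x84, 0xc0, 0xe4, 0x84, 0x64]

  t0: 64 64 e1 e4 c0 c6 84 8e
  t1: c0 64 84 64 c0 84 c6 64
  t2: 64 c0 64 64 e1 84 e4 64
  t3: 64 e1 e1 84 c0 e4 84 64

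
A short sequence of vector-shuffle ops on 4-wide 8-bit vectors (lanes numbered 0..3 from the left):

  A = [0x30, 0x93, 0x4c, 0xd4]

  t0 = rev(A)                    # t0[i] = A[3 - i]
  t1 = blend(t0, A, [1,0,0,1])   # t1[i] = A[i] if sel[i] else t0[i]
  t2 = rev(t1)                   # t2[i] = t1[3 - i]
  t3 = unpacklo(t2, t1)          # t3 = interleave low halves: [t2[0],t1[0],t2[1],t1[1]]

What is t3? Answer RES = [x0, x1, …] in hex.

t0 = [0xd4, 0x4c, 0x93, 0x30]
t1 = [0x30, 0x4c, 0x93, 0xd4]
t2 = [0xd4, 0x93, 0x4c, 0x30]
t3 = [0xd4, 0x30, 0x93, 0x4c]

RES = [ 0xd4  0x30  0x93  0x4c ]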